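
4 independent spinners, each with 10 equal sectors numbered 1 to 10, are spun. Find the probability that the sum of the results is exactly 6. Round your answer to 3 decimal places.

There are 10^4 = 10000 equally likely outcomes.
The number of ordered 4-tuples from {1,…,10} summing to 6 is 10.
P(sum = 6) = 10/10000 = 1/1000 ≈ 0.001.

0.001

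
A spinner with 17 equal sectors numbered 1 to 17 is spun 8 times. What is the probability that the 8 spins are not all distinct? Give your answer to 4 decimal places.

0.8595

P(all 8 different) = 17/17 · 16/17 · ··· · 10/17 ≈ 0.1405.
P(at least two equal) = 1 − 0.1405 = 0.8595.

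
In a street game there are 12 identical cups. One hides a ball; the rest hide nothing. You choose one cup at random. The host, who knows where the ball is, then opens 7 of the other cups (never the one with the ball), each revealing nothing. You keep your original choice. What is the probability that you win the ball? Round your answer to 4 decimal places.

0.0833

The host can always open 7 empty cups regardless of your choice, so the reveals give no information about your original cup.
P(win by staying) = 1/12 ≈ 0.0833.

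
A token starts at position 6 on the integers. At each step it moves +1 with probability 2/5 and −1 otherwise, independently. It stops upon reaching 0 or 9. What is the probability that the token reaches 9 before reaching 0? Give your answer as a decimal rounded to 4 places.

Let r = q/p = (3/5)/(2/5) = 3/2. The recurrence P(i) = p·P(i+1) + q·P(i−1) with P(0)=0, P(9)=1 gives P(i) = (1 − r^i)/(1 − r^9).
P(6) = (1 − (3/2)^6) / (1 − (3/2)^9) = 280/1009 ≈ 0.2775.

0.2775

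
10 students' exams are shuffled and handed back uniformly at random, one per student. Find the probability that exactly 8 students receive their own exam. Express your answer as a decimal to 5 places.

Choose which 8 of the 10 are fixed: C(10,8) = 45 ways.
The remaining 2 must have no fixed point: D(2) = 1.
P = 45·1/3628800 = 1/80640 ≈ 0.00001.

0.00001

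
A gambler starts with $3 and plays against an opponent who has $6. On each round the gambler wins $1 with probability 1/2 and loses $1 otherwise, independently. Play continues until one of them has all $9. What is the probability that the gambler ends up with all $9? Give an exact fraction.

With a fair step, P(i) = ½P(i−1) + ½P(i+1) with P(0)=0, P(9)=1 has the linear solution P(i) = i/9.
P(3) = 3/9 = 1/3.

1/3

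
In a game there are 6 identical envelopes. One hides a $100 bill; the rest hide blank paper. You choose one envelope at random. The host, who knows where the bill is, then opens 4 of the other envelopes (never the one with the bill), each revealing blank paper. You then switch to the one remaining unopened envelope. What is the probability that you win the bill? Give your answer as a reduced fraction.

Your original envelope holds the bill with probability 1/6, so the other 5 collectively hold it with probability 5/6.
The host can always find 4 empty envelopes to open, so the reveals don't change that 5/6; it is now spread over the 1 remaining unopened envelope.
P(win by switching) = (5/6) · (1/1) = 5/6.

5/6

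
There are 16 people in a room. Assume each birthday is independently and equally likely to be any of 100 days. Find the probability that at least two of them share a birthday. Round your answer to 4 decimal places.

It's easier to compute the probability that all 16 are distinct.
P(all distinct) = 100/100 · 99/100 · ··· · 85/100 ≈ 0.2816.
So the probability of at least one match is 1 − 0.2816 = 0.7184.

0.7184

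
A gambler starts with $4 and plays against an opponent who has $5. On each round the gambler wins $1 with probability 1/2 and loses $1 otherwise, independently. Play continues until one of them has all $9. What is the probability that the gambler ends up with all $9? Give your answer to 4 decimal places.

With a fair step, P(i) = ½P(i−1) + ½P(i+1) with P(0)=0, P(9)=1 has the linear solution P(i) = i/9.
P(4) = 4/9 ≈ 0.4444.

0.4444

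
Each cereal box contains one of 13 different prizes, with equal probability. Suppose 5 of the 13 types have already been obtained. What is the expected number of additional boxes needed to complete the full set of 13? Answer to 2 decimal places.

35.33

Starting from 5 distinct types, each trial gives a new one with probability (13−i)/13 when i types are held, so the wait for the next new type is 13/(13−i).
E = 13/8 + 13/7 + 13/6 + 13/5 + 13/4 + 13/3 + 13/2 + 13/1 = 9893/280 ≈ 35.33.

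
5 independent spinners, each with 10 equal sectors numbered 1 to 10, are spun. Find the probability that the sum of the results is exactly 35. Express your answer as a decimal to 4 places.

0.0325

There are 10^5 = 100000 equally likely outcomes.
The number of ordered 5-tuples from {1,…,10} summing to 35 is 3246.
P(sum = 35) = 3246/100000 = 1623/50000 ≈ 0.0325.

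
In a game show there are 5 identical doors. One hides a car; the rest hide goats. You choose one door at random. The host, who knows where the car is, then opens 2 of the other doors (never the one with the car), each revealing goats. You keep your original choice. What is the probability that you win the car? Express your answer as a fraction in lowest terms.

The host can always open 2 empty doors regardless of your choice, so the reveals give no information about your original door.
P(win by staying) = 1/5.

1/5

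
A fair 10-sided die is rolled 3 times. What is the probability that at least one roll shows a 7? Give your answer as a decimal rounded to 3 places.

P(no roll shows a 7) = (9/10)^3 ≈ 0.729.
P(at least one) = 1 − 0.729 = 0.271.

0.271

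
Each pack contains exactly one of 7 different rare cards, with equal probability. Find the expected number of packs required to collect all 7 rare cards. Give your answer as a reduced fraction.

363/20

After i distinct types are collected, each trial gives a new one with probability (7−i)/7, so the expected wait for the next new type is 7/(7−i).
E = 7/7 + 7/6 + 7/5 + 7/4 + 7/3 + 7/2 + 7/1 = 363/20.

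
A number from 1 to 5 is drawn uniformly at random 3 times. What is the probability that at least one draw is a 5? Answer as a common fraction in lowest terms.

61/125

P(no draw is a 5) = (4/5)^3 = 64/125.
P(at least one) = 1 − 64/125 = 61/125.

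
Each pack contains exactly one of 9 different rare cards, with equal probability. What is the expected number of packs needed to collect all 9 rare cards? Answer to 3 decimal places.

25.461

After i distinct types are collected, each trial gives a new one with probability (9−i)/9, so the expected wait for the next new type is 9/(9−i).
E = 9/9 + 9/8 + 9/7 + 9/6 + 9/5 + 9/4 + 9/3 + 9/2 + 9/1 = 7129/280 ≈ 25.461.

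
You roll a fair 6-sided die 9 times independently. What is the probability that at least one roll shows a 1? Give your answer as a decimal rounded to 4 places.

0.8062

P(no roll shows a 1) = (5/6)^9 ≈ 0.1938.
P(at least one) = 1 − 0.1938 = 0.8062.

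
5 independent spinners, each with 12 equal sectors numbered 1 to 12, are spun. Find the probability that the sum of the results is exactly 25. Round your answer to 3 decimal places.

0.033

There are 12^5 = 248832 equally likely outcomes.
The number of ordered 5-tuples from {1,…,12} summing to 25 is 8151.
P(sum = 25) = 8151/248832 = 2717/82944 ≈ 0.033.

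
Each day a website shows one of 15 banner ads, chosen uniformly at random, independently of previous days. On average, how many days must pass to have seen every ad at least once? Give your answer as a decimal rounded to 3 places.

After i distinct types are collected, each trial gives a new one with probability (15−i)/15, so the expected wait for the next new type is 15/(15−i).
E = 15/15 + 15/14 + 15/13 + 15/12 + 15/11 + 15/10 + 15/9 + 15/8 + 15/7 + 15/6 + 15/5 + 15/4 + 15/3 + 15/2 + 15/1 = 1195757/24024 ≈ 49.773.

49.773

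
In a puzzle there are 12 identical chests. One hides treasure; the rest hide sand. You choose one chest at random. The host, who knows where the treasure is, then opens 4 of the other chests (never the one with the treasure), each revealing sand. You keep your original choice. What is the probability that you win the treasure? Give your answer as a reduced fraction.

1/12

The host can always open 4 empty chests regardless of your choice, so the reveals give no information about your original chest.
P(win by staying) = 1/12.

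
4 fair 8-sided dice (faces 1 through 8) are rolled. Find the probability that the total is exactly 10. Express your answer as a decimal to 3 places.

0.021

There are 8^4 = 4096 equally likely outcomes.
The number of ordered 4-tuples from {1,…,8} summing to 10 is 84.
P(sum = 10) = 84/4096 = 21/1024 ≈ 0.021.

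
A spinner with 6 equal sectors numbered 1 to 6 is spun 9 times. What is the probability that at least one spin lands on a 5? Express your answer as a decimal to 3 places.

0.806

P(no spin lands on a 5) = (5/6)^9 ≈ 0.194.
P(at least one) = 1 − 0.194 = 0.806.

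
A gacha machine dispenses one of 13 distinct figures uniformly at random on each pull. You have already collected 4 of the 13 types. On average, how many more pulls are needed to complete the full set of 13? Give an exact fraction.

92677/2520

Starting from 4 distinct types, each trial gives a new one with probability (13−i)/13 when i types are held, so the wait for the next new type is 13/(13−i).
E = 13/9 + 13/8 + 13/7 + 13/6 + 13/5 + 13/4 + 13/3 + 13/2 + 13/1 = 92677/2520.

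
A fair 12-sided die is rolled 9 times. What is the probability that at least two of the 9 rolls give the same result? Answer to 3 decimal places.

P(all 9 different) = 12/12 · 11/12 · ··· · 4/12 ≈ 0.015.
P(at least two equal) = 1 − 0.015 = 0.985.

0.985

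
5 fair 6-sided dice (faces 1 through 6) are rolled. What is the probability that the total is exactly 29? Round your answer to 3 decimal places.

0.001

There are 6^5 = 7776 equally likely outcomes.
The number of ordered 5-tuples from {1,…,6} summing to 29 is 5.
P(sum = 29) = 5/7776 ≈ 0.001.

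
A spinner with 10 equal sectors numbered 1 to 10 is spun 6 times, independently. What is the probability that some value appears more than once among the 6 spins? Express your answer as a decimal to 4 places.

P(all 6 different) = 10/10 · 9/10 · ··· · 5/10 ≈ 0.1512.
P(at least two equal) = 1 − 0.1512 = 0.8488.

0.8488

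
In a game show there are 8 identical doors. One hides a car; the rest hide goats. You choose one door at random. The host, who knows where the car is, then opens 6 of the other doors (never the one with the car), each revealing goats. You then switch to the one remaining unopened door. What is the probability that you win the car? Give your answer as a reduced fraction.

Your original door holds the car with probability 1/8, so the other 7 collectively hold it with probability 7/8.
The host can always find 6 empty doors to open, so the reveals don't change that 7/8; it is now spread over the 1 remaining unopened door.
P(win by switching) = (7/8) · (1/1) = 7/8.

7/8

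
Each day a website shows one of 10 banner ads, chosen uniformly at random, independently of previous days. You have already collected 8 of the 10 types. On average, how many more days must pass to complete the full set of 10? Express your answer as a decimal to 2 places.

15.00

Starting from 8 distinct types, each trial gives a new one with probability (10−i)/10 when i types are held, so the wait for the next new type is 10/(10−i).
E = 10/2 + 10/1 = 15 ≈ 15.00.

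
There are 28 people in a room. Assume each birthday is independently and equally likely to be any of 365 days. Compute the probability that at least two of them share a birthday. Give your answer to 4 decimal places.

0.6545

It's easier to compute the probability that all 28 are distinct.
P(all distinct) = 365/365 · 364/365 · ··· · 338/365 ≈ 0.3455.
So the probability of at least one match is 1 − 0.3455 = 0.6545.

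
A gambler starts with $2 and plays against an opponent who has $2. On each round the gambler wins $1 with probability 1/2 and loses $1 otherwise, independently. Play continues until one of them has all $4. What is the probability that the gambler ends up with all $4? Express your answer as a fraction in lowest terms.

With a fair step, P(i) = ½P(i−1) + ½P(i+1) with P(0)=0, P(4)=1 has the linear solution P(i) = i/4.
P(2) = 2/4 = 1/2.

1/2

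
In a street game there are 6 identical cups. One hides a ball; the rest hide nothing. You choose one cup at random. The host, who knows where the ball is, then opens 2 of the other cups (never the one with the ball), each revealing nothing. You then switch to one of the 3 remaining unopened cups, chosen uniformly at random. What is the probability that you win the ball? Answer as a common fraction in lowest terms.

Your original cup holds the ball with probability 1/6, so the other 5 collectively hold it with probability 5/6.
The host can always find 2 empty cups to open, so the reveals don't change that 5/6; it is now spread over the 3 remaining unopened cups.
P(win by switching) = (5/6) · (1/3) = 5/18.

5/18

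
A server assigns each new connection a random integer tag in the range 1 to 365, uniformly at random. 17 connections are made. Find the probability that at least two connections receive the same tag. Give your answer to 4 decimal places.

0.3150

It's easier to compute the probability that all 17 are distinct.
P(all distinct) = 365/365 · 364/365 · ··· · 349/365 ≈ 0.6850.
So the probability of at least one match is 1 − 0.6850 = 0.3150.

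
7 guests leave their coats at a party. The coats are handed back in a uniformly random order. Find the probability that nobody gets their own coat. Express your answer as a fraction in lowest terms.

103/280

This is the derangement probability: permutations of 7 with no fixed point.
D(7) = 7! · (1 − 1/1! + 1/2! − ··· + (−1)^7/7!) = 1854.
P = 1854/5040 = 103/280.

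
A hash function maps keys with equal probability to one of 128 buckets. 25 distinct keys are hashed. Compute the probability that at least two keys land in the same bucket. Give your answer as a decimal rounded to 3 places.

It's easier to compute the probability that all 25 are distinct.
P(all distinct) = 128/128 · 127/128 · ··· · 104/128 ≈ 0.081.
So the probability of at least one match is 1 − 0.081 = 0.919.

0.919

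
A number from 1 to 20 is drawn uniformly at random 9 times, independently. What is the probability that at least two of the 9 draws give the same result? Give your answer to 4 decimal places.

P(all 9 different) = 20/20 · 19/20 · ··· · 12/20 ≈ 0.1190.
P(at least two equal) = 1 − 0.1190 = 0.8810.

0.8810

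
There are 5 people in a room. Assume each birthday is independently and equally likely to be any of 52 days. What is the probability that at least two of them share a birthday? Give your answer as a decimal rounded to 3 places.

It's easier to compute the probability that all 5 are distinct.
P(all distinct) = 52/52 · 51/52 · ··· · 48/52 ≈ 0.820.
So the probability of at least one match is 1 − 0.820 = 0.180.

0.180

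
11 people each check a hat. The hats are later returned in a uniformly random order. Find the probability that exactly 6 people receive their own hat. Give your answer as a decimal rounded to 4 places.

Choose which 6 of the 11 are fixed: C(11,6) = 462 ways.
The remaining 5 must have no fixed point: D(5) = 44.
P = 462·44/39916800 = 11/21600 ≈ 0.0005.

0.0005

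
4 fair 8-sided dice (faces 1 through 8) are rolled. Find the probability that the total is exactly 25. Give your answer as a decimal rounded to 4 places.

There are 8^4 = 4096 equally likely outcomes.
The number of ordered 4-tuples from {1,…,8} summing to 25 is 120.
P(sum = 25) = 120/4096 = 15/512 ≈ 0.0293.

0.0293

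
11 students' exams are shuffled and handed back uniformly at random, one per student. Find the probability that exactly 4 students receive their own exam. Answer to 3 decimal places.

Choose which 4 of the 11 are fixed: C(11,4) = 330 ways.
The remaining 7 must have no fixed point: D(7) = 1854.
P = 330·1854/39916800 = 103/6720 ≈ 0.015.

0.015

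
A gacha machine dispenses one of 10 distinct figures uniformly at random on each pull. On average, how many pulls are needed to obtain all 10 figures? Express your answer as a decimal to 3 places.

29.290

After i distinct types are collected, each trial gives a new one with probability (10−i)/10, so the expected wait for the next new type is 10/(10−i).
E = 10/10 + 10/9 + 10/8 + 10/7 + 10/6 + 10/5 + 10/4 + 10/3 + 10/2 + 10/1 = 7381/252 ≈ 29.290.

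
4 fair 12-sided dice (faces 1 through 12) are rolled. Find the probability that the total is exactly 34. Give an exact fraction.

5/162

There are 12^4 = 20736 equally likely outcomes.
The number of ordered 4-tuples from {1,…,12} summing to 34 is 640.
P(sum = 34) = 640/20736 = 5/162.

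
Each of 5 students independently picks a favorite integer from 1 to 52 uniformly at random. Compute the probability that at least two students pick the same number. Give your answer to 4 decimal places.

0.1797

It's easier to compute the probability that all 5 are distinct.
P(all distinct) = 52/52 · 51/52 · ··· · 48/52 ≈ 0.8203.
So the probability of at least one match is 1 − 0.8203 = 0.1797.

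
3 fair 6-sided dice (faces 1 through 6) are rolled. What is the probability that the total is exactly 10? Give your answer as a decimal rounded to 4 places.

There are 6^3 = 216 equally likely outcomes.
The number of ordered 3-tuples from {1,…,6} summing to 10 is 27.
P(sum = 10) = 27/216 = 1/8 ≈ 0.1250.

0.1250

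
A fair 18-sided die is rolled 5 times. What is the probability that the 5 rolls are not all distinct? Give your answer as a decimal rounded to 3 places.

P(all 5 different) = 18/18 · 17/18 · ··· · 14/18 ≈ 0.544.
P(at least two equal) = 1 − 0.544 = 0.456.

0.456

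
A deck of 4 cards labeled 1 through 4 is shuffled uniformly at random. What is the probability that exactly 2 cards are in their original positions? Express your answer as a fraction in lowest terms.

Choose which 2 of the 4 are fixed: C(4,2) = 6 ways.
The remaining 2 must have no fixed point: D(2) = 1.
P = 6·1/24 = 1/4.

1/4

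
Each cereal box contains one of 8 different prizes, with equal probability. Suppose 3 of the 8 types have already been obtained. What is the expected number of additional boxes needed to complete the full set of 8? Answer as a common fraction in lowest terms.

Starting from 3 distinct types, each trial gives a new one with probability (8−i)/8 when i types are held, so the wait for the next new type is 8/(8−i).
E = 8/5 + 8/4 + 8/3 + 8/2 + 8/1 = 274/15.

274/15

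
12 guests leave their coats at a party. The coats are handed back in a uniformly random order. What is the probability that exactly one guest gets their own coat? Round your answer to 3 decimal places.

0.368

Choose which one is fixed: C(12,1) = 12 ways.
The remaining 11 must have no fixed point: D(11) = 14684570.
P = 12·14684570/479001600 = 1468457/3991680 ≈ 0.368.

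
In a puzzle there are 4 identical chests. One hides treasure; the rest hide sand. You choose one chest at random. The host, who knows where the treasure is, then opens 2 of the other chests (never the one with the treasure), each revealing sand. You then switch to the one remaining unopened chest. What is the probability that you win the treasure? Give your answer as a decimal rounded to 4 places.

Your original chest holds the treasure with probability 1/4, so the other 3 collectively hold it with probability 3/4.
The host can always find 2 empty chests to open, so the reveals don't change that 3/4; it is now spread over the 1 remaining unopened chest.
P(win by switching) = (3/4) · (1/1) = 3/4 ≈ 0.7500.

0.7500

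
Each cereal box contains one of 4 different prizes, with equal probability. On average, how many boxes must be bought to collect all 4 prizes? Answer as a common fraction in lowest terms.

25/3

After i distinct types are collected, each trial gives a new one with probability (4−i)/4, so the expected wait for the next new type is 4/(4−i).
E = 4/4 + 4/3 + 4/2 + 4/1 = 25/3.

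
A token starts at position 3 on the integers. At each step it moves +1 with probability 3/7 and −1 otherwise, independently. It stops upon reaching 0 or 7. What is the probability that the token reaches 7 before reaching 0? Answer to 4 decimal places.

0.2111

Let r = q/p = (4/7)/(3/7) = 4/3. The recurrence P(i) = p·P(i+1) + q·P(i−1) with P(0)=0, P(7)=1 gives P(i) = (1 − r^i)/(1 − r^7).
P(3) = (1 − (4/3)^3) / (1 − (4/3)^7) = 2997/14197 ≈ 0.2111.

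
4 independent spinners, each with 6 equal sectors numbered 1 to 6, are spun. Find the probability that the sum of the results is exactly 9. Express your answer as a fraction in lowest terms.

There are 6^4 = 1296 equally likely outcomes.
The number of ordered 4-tuples from {1,…,6} summing to 9 is 56.
P(sum = 9) = 56/1296 = 7/162.

7/162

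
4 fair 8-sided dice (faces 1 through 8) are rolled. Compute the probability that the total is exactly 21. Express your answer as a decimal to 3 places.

There are 8^4 = 4096 equally likely outcomes.
The number of ordered 4-tuples from {1,…,8} summing to 21 is 284.
P(sum = 21) = 284/4096 = 71/1024 ≈ 0.069.

0.069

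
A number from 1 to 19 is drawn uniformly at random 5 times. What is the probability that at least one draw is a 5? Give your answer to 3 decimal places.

0.237

P(no draw is a 5) = (18/19)^5 ≈ 0.763.
P(at least one) = 1 − 0.763 = 0.237.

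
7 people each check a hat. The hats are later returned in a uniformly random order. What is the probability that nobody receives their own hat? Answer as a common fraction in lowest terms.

103/280

This is the derangement probability: permutations of 7 with no fixed point.
D(7) = 7! · (1 − 1/1! + 1/2! − ··· + (−1)^7/7!) = 1854.
P = 1854/5040 = 103/280.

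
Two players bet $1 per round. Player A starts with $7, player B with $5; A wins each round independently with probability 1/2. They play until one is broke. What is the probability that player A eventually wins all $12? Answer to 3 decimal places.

0.583

With a fair step, P(i) = ½P(i−1) + ½P(i+1) with P(0)=0, P(12)=1 has the linear solution P(i) = i/12.
P(7) = 7/12 ≈ 0.583.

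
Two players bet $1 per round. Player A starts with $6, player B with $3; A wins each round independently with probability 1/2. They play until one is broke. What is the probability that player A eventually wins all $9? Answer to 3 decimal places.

0.667

With a fair step, P(i) = ½P(i−1) + ½P(i+1) with P(0)=0, P(9)=1 has the linear solution P(i) = i/9.
P(6) = 6/9 = 2/3 ≈ 0.667.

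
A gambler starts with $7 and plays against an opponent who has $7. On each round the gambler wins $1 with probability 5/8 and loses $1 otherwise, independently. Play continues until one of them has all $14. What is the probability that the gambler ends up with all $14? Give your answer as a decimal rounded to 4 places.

0.9728

Let r = q/p = (3/8)/(5/8) = 3/5. The recurrence P(i) = p·P(i+1) + q·P(i−1) with P(0)=0, P(14)=1 gives P(i) = (1 − r^i)/(1 − r^14).
P(7) = (1 − (3/5)^7) / (1 − (3/5)^14) = 78125/80312 ≈ 0.9728.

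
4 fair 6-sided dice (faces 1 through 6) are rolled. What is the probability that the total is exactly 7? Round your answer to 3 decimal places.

0.015

There are 6^4 = 1296 equally likely outcomes.
The number of ordered 4-tuples from {1,…,6} summing to 7 is 20.
P(sum = 7) = 20/1296 = 5/324 ≈ 0.015.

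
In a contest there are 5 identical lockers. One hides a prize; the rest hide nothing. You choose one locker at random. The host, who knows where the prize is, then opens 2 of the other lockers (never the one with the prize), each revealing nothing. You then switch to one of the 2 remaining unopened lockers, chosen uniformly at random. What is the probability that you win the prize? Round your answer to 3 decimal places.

Your original locker holds the prize with probability 1/5, so the other 4 collectively hold it with probability 4/5.
The host can always find 2 empty lockers to open, so the reveals don't change that 4/5; it is now spread over the 2 remaining unopened lockers.
P(win by switching) = (4/5) · (1/2) = 2/5 ≈ 0.400.

0.400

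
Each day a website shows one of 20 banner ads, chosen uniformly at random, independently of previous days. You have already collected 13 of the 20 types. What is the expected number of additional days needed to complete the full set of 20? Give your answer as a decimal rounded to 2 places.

Starting from 13 distinct types, each trial gives a new one with probability (20−i)/20 when i types are held, so the wait for the next new type is 20/(20−i).
E = 20/7 + 20/6 + 20/5 + 20/4 + 20/3 + 20/2 + 20/1 = 363/7 ≈ 51.86.

51.86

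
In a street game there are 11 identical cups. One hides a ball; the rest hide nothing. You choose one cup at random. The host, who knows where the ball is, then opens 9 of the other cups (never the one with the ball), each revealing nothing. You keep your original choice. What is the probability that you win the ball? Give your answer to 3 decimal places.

The host can always open 9 empty cups regardless of your choice, so the reveals give no information about your original cup.
P(win by staying) = 1/11 ≈ 0.091.

0.091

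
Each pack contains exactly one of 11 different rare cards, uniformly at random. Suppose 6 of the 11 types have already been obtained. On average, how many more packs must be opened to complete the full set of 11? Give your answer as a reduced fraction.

Starting from 6 distinct types, each trial gives a new one with probability (11−i)/11 when i types are held, so the wait for the next new type is 11/(11−i).
E = 11/5 + 11/4 + 11/3 + 11/2 + 11/1 = 1507/60.

1507/60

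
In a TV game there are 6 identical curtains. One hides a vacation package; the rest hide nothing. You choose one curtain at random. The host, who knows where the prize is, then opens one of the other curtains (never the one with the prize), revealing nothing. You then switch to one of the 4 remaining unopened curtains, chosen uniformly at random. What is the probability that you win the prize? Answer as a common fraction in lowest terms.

5/24

Your original curtain holds the prize with probability 1/6, so the other 5 collectively hold it with probability 5/6.
The host can always find an empty curtain to open, so this doesn't change that 5/6; it is now spread over the 4 remaining unopened curtains.
P(win by switching) = (5/6) · (1/4) = 5/24.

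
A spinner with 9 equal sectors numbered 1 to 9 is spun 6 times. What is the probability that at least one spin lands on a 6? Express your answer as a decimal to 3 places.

P(no spin lands on a 6) = (8/9)^6 ≈ 0.493.
P(at least one) = 1 − 0.493 = 0.507.

0.507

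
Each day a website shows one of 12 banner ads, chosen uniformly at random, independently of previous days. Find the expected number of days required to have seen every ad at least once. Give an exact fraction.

After i distinct types are collected, each trial gives a new one with probability (12−i)/12, so the expected wait for the next new type is 12/(12−i).
E = 12/12 + 12/11 + 12/10 + 12/9 + 12/8 + 12/7 + 12/6 + 12/5 + 12/4 + 12/3 + 12/2 + 12/1 = 86021/2310.

86021/2310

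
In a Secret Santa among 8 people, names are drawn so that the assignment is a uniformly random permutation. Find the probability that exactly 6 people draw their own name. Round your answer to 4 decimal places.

Choose which 6 of the 8 are fixed: C(8,6) = 28 ways.
The remaining 2 must have no fixed point: D(2) = 1.
P = 28·1/40320 = 1/1440 ≈ 0.0007.

0.0007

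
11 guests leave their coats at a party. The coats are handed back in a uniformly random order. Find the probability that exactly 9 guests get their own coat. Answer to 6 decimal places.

Choose which 9 of the 11 are fixed: C(11,9) = 55 ways.
The remaining 2 must have no fixed point: D(2) = 1.
P = 55·1/39916800 = 1/725760 ≈ 0.000001.

0.000001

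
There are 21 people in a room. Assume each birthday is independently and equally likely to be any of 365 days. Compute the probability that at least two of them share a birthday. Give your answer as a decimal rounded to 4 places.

It's easier to compute the probability that all 21 are distinct.
P(all distinct) = 365/365 · 364/365 · ··· · 345/365 ≈ 0.5563.
So the probability of at least one match is 1 − 0.5563 = 0.4437.

0.4437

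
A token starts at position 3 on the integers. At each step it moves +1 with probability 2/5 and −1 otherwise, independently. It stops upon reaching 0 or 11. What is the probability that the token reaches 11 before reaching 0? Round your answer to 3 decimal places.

Let r = q/p = (3/5)/(2/5) = 3/2. The recurrence P(i) = p·P(i+1) + q·P(i−1) with P(0)=0, P(11)=1 gives P(i) = (1 − r^i)/(1 − r^11).
P(3) = (1 − (3/2)^3) / (1 − (3/2)^11) = 4864/175099 ≈ 0.028.

0.028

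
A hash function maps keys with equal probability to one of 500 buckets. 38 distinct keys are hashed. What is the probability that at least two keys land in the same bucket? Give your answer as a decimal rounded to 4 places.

It's easier to compute the probability that all 38 are distinct.
P(all distinct) = 500/500 · 499/500 · ··· · 463/500 ≈ 0.2363.
So the probability of at least one match is 1 − 0.2363 = 0.7637.

0.7637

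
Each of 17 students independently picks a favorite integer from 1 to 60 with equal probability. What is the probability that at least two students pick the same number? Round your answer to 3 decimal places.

It's easier to compute the probability that all 17 are distinct.
P(all distinct) = 60/60 · 59/60 · ··· · 44/60 ≈ 0.081.
So the probability of at least one match is 1 − 0.081 = 0.919.

0.919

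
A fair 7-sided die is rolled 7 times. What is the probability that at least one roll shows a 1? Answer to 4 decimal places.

P(no roll shows a 1) = (6/7)^7 ≈ 0.3399.
P(at least one) = 1 − 0.3399 = 0.6601.

0.6601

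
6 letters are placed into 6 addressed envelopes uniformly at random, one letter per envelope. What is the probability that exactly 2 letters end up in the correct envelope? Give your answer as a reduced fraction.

Choose which 2 of the 6 are fixed: C(6,2) = 15 ways.
The remaining 4 must have no fixed point: D(4) = 9.
P = 15·9/720 = 3/16.

3/16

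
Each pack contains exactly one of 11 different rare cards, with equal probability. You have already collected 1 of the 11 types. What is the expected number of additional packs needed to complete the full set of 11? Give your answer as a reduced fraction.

Starting from 1 distinct type, each trial gives a new one with probability (11−i)/11 when i types are held, so the wait for the next new type is 11/(11−i).
E = 11/10 + 11/9 + 11/8 + 11/7 + 11/6 + 11/5 + 11/4 + 11/3 + 11/2 + 11/1 = 81191/2520.

81191/2520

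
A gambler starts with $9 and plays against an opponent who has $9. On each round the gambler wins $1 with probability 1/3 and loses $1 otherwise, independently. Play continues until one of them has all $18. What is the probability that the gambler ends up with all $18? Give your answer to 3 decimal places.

0.002

Let r = q/p = (2/3)/(1/3) = 2. The recurrence P(i) = p·P(i+1) + q·P(i−1) with P(0)=0, P(18)=1 gives P(i) = (1 − r^i)/(1 − r^18).
P(9) = (1 − (2)^9) / (1 − (2)^18) = 1/513 ≈ 0.002.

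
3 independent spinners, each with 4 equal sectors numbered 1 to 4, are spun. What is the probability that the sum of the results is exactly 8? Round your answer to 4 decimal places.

0.1875

There are 4^3 = 64 equally likely outcomes.
The number of ordered 3-tuples from {1,…,4} summing to 8 is 12.
P(sum = 8) = 12/64 = 3/16 ≈ 0.1875.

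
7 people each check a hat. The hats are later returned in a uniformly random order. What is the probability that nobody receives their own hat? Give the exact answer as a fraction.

This is the derangement probability: permutations of 7 with no fixed point.
D(7) = 7! · (1 − 1/1! + 1/2! − ··· + (−1)^7/7!) = 1854.
P = 1854/5040 = 103/280.

103/280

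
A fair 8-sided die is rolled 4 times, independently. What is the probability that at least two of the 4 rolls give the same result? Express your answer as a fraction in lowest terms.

151/256

P(all 4 different) = 8/8 · 7/8 · ··· · 5/8 = 105/256.
P(at least two equal) = 1 − 105/256 = 151/256.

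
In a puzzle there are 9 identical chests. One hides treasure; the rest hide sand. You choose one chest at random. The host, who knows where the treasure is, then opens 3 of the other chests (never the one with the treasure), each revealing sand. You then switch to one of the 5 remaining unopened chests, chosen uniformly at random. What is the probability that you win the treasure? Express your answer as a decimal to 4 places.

Your original chest holds the treasure with probability 1/9, so the other 8 collectively hold it with probability 8/9.
The host can always find 3 empty chests to open, so the reveals don't change that 8/9; it is now spread over the 5 remaining unopened chests.
P(win by switching) = (8/9) · (1/5) = 8/45 ≈ 0.1778.

0.1778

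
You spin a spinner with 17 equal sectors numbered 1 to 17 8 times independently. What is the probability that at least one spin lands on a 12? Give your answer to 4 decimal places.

0.3843

P(no spin lands on a 12) = (16/17)^8 ≈ 0.6157.
P(at least one) = 1 − 0.6157 = 0.3843.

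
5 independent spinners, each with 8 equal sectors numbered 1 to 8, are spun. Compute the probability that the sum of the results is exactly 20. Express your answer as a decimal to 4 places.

There are 8^5 = 32768 equally likely outcomes.
The number of ordered 5-tuples from {1,…,8} summing to 20 is 2226.
P(sum = 20) = 2226/32768 = 1113/16384 ≈ 0.0679.

0.0679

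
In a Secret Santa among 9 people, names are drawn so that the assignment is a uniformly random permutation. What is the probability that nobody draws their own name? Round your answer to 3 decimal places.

This is the derangement probability: permutations of 9 with no fixed point.
D(9) = 9! · (1 − 1/1! + 1/2! − ··· + (−1)^9/9!) = 133496.
P = 133496/362880 = 16687/45360 ≈ 0.368.

0.368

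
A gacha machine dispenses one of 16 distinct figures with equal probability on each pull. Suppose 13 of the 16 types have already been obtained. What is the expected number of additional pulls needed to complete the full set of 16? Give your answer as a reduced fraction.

88/3

Starting from 13 distinct types, each trial gives a new one with probability (16−i)/16 when i types are held, so the wait for the next new type is 16/(16−i).
E = 16/3 + 16/2 + 16/1 = 88/3.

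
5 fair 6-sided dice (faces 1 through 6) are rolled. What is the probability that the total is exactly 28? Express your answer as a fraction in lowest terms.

5/2592

There are 6^5 = 7776 equally likely outcomes.
The number of ordered 5-tuples from {1,…,6} summing to 28 is 15.
P(sum = 28) = 15/7776 = 5/2592.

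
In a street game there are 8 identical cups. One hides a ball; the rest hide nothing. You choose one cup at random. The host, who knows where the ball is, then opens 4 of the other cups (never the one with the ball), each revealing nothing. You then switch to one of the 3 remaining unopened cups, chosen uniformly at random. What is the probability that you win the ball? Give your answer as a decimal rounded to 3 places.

Your original cup holds the ball with probability 1/8, so the other 7 collectively hold it with probability 7/8.
The host can always find 4 empty cups to open, so the reveals don't change that 7/8; it is now spread over the 3 remaining unopened cups.
P(win by switching) = (7/8) · (1/3) = 7/24 ≈ 0.292.

0.292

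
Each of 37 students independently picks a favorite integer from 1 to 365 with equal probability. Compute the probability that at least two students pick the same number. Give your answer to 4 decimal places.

It's easier to compute the probability that all 37 are distinct.
P(all distinct) = 365/365 · 364/365 · ··· · 329/365 ≈ 0.1513.
So the probability of at least one match is 1 − 0.1513 = 0.8487.

0.8487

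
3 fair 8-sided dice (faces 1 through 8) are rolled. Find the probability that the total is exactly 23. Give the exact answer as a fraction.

There are 8^3 = 512 equally likely outcomes.
The number of ordered 3-tuples from {1,…,8} summing to 23 is 3.
P(sum = 23) = 3/512.

3/512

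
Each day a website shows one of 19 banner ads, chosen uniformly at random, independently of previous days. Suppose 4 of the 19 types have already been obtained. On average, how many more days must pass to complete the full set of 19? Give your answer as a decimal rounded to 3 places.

63.046

Starting from 4 distinct types, each trial gives a new one with probability (19−i)/19 when i types are held, so the wait for the next new type is 19/(19−i).
E = 19/15 + 19/14 + 19/13 + 19/12 + 19/11 + 19/10 + 19/9 + 19/8 + 19/7 + 19/6 + 19/5 + 19/4 + 19/3 + 19/2 + 19/1 = 22719383/360360 ≈ 63.046.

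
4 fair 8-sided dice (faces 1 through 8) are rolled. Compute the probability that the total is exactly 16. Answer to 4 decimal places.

0.0769

There are 8^4 = 4096 equally likely outcomes.
The number of ordered 4-tuples from {1,…,8} summing to 16 is 315.
P(sum = 16) = 315/4096 ≈ 0.0769.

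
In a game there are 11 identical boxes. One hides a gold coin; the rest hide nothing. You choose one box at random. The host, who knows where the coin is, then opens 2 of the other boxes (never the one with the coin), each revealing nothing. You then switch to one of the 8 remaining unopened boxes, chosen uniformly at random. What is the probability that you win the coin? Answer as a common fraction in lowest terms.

Your original box holds the coin with probability 1/11, so the other 10 collectively hold it with probability 10/11.
The host can always find 2 empty boxes to open, so the reveals don't change that 10/11; it is now spread over the 8 remaining unopened boxes.
P(win by switching) = (10/11) · (1/8) = 5/44.

5/44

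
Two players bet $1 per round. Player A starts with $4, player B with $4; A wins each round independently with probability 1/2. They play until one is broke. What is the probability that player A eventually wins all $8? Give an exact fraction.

With a fair step, P(i) = ½P(i−1) + ½P(i+1) with P(0)=0, P(8)=1 has the linear solution P(i) = i/8.
P(4) = 4/8 = 1/2.

1/2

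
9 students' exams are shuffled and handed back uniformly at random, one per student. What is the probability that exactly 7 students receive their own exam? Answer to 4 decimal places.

Choose which 7 of the 9 are fixed: C(9,7) = 36 ways.
The remaining 2 must have no fixed point: D(2) = 1.
P = 36·1/362880 = 1/10080 ≈ 0.0001.

0.0001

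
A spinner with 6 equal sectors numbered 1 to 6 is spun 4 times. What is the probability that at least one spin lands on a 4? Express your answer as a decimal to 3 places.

0.518

P(no spin lands on a 4) = (5/6)^4 ≈ 0.482.
P(at least one) = 1 − 0.482 = 0.518.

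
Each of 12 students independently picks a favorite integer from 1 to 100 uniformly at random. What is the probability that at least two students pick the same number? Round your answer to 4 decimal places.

0.4968

It's easier to compute the probability that all 12 are distinct.
P(all distinct) = 100/100 · 99/100 · ··· · 89/100 ≈ 0.5032.
So the probability of at least one match is 1 − 0.5032 = 0.4968.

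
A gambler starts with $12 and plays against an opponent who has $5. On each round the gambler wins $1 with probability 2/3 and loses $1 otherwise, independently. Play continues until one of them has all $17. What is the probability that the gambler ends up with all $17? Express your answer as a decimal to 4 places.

0.9998

Let r = q/p = (1/3)/(2/3) = 1/2. The recurrence P(i) = p·P(i+1) + q·P(i−1) with P(0)=0, P(17)=1 gives P(i) = (1 − r^i)/(1 − r^17).
P(12) = (1 − (1/2)^12) / (1 − (1/2)^17) = 131040/131071 ≈ 0.9998.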